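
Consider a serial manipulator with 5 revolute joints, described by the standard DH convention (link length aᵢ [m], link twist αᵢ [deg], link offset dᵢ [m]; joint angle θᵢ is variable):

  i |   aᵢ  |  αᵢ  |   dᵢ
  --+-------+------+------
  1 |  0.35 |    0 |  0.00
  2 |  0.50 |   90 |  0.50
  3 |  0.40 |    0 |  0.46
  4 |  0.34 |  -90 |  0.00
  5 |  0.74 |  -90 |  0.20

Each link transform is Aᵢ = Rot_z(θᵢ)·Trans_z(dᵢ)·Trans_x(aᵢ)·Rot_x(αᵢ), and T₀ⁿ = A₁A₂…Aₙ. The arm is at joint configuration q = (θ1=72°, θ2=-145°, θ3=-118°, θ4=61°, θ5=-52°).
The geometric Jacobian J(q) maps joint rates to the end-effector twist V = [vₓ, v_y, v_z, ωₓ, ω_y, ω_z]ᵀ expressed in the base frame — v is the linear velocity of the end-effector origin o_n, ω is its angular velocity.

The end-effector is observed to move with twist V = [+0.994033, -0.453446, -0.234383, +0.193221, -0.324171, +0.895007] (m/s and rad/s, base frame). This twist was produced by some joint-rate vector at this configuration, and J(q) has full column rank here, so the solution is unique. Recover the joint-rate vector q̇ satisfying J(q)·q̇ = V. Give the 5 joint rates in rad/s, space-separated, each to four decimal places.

-0.0660 0.7230 -0.1780 0.0880 0.4370

o_n = [-0.6224, -0.8455, -0.4115]
J₁: ẑ×o_n = [0.8455, -0.6224, 0.0000], ω = ẑ
J2: z=[0.0000, 0.0000, 1.0000] o=[0.1082, 0.3329, 0.0000] → [1.1783, -0.7305, 0.0000, 0.0000, 0.0000, 1.0000]
J3: z=[-0.9563, -0.2924, 0.0000] o=[0.2543, -0.1453, 0.5000] → [0.2665, -0.8717, 0.4133, -0.9563, -0.2924, 0.0000]
J4: z=[-0.9563, -0.2924, 0.0000] o=[-0.2405, -0.1002, 0.1468] → [0.1632, -0.5339, 0.6010, -0.9563, -0.2924, 0.0000]
J5: z=[0.2452, -0.8020, 0.5446] o=[-0.1863, -0.2773, -0.1383] → [0.5285, -0.1705, -0.4891, 0.2452, -0.8020, 0.5446]
q̇ = J⁺·V = [-0.0660, 0.7230, -0.1780, 0.0880, 0.4370]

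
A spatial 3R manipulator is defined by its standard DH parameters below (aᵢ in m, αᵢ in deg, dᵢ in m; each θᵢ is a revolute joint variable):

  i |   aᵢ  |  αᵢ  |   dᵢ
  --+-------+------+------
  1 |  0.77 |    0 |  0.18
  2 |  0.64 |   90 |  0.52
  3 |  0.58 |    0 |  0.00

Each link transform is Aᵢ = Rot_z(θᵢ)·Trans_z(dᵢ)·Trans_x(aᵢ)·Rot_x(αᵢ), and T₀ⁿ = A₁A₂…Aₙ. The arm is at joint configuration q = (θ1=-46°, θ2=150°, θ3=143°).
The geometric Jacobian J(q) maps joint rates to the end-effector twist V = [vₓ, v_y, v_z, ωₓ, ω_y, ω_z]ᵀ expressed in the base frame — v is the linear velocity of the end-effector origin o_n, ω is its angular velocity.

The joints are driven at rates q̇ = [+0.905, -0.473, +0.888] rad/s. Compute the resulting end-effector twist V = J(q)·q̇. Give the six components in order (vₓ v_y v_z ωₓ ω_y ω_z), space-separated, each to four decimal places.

o_n = [0.4921, -0.3824, 1.0491]
J₁: ẑ×o_n = [0.3824, 0.4921, -0.0000], ω = ẑ
J2: z=[0.0000, 0.0000, 1.0000] o=[0.5349, -0.5539, 0.1800] → [-0.1715, -0.0428, 0.0000, 0.0000, 0.0000, 1.0000]
J3: z=[0.9703, 0.2419, 0.0000] o=[0.3801, 0.0671, 0.7000] → [0.0844, -0.3387, -0.4632, 0.9703, 0.2419, 0.0000]
V = J·q̇ = [0.5022, 0.1648, -0.4113, 0.8616, 0.2148, 0.4320]

0.5022 0.1648 -0.4113 0.8616 0.2148 0.4320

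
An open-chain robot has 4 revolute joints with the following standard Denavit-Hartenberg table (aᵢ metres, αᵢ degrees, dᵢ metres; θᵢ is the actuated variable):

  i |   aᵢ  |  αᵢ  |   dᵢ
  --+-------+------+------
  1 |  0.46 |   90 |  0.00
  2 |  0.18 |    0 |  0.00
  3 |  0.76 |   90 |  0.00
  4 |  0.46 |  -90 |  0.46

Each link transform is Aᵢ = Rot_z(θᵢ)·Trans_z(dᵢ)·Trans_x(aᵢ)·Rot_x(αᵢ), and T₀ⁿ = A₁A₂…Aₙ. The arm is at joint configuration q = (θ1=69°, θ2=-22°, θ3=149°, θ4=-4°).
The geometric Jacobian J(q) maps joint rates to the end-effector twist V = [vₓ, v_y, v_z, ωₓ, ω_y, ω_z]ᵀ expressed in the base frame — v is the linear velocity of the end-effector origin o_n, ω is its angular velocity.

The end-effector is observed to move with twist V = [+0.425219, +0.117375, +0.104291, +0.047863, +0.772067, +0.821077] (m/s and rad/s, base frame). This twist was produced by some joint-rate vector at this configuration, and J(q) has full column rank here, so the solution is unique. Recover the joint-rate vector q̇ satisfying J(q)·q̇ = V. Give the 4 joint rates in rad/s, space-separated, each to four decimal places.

0.2650 -0.0260 -0.2060 0.9240

o_n = [0.0635, 0.2549, 1.1828]
J₁: ẑ×o_n = [-0.2549, 0.0635, 0.0000], ω = ẑ
J2: z=[0.9336, -0.3584, 0.0000] o=[0.1648, 0.4294, 0.0000] → [-0.4239, -1.1043, -0.1993, 0.9336, -0.3584, 0.0000]
J3: z=[0.9336, -0.3584, 0.0000] o=[0.2247, 0.5853, -0.0674] → [-0.4481, -1.1672, -0.3662, 0.9336, -0.3584, 0.0000]
J4: z=[0.2862, 0.7456, 0.6018] o=[0.0607, 0.1583, 0.5395] → [0.4215, -0.1825, 0.0256, 0.2862, 0.7456, 0.6018]
q̇ = J⁺·V = [0.2650, -0.0260, -0.2060, 0.9240]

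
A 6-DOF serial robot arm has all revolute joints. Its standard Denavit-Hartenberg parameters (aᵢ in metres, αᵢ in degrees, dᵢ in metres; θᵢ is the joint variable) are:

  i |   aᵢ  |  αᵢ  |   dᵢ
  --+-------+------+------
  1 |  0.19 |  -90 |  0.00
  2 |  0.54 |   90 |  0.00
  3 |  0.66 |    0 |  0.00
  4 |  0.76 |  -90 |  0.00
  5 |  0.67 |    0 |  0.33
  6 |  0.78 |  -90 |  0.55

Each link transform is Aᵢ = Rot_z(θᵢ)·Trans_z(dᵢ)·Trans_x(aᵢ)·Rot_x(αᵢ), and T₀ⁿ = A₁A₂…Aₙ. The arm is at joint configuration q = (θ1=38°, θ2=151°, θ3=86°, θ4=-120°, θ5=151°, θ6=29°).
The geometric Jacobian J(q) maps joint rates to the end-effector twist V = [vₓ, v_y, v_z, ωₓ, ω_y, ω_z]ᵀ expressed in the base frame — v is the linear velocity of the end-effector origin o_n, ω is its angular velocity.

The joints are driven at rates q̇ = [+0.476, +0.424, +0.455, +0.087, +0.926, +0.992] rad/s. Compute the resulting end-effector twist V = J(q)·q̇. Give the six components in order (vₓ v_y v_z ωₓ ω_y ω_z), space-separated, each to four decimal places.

0.9353 0.6791 -0.9559 -1.7721 1.1714 -0.5180

o_n = [-1.4343, 1.0708, 0.0050]
J₁: ẑ×o_n = [-1.0708, -1.4343, 0.0000], ω = ẑ
J2: z=[-0.6157, 0.7880, 0.0000] o=[0.1497, 0.1170, 0.0000] → [0.0039, 0.0031, 0.6610, -0.6157, 0.7880, 0.0000]
J3: z=[0.3820, 0.2985, -0.8746] o=[-0.2225, -0.1738, -0.2618] → [1.1681, 0.9580, 0.8372, 0.3820, 0.2985, -0.8746]
J4: z=[0.3820, 0.2985, -0.8746] o=[-0.6595, 0.3202, -0.2841] → [0.7427, 0.5672, 0.5180, 0.3820, 0.2985, -0.8746]
J5: z=[-0.8958, 0.3522, -0.2711] o=[-0.8321, -0.3539, -0.5896] → [0.5956, 0.6959, -1.0642, -0.8958, 0.3522, -0.2711]
J6: z=[-0.8958, 0.3522, -0.2711] o=[-1.1188, 0.1851, -0.1594] → [0.2980, 0.2328, -0.6822, -0.8958, 0.3522, -0.2711]
V = J·q̇ = [0.9353, 0.6791, -0.9559, -1.7721, 1.1714, -0.5180]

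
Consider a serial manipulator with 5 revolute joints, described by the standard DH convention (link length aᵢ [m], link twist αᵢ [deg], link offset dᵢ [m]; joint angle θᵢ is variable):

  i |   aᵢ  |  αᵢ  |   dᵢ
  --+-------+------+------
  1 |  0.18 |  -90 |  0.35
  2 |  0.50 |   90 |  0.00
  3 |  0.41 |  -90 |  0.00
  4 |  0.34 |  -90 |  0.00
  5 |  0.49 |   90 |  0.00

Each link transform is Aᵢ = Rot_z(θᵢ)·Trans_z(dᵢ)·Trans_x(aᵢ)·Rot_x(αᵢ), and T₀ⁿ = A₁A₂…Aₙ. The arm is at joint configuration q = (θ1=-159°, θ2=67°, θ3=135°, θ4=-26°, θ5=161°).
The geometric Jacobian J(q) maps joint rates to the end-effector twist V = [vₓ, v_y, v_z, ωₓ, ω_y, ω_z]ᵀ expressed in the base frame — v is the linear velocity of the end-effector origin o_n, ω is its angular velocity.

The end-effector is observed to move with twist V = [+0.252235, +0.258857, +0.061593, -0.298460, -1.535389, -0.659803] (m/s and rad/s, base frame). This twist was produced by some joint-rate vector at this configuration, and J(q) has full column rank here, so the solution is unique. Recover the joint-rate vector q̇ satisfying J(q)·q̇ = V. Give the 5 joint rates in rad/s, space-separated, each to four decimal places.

o_n = [-0.1517, -0.4057, -0.0405]
J₁: ẑ×o_n = [0.4057, -0.1517, 0.0000], ω = ẑ
J2: z=[0.3584, -0.9336, 0.0000] o=[-0.1680, -0.0645, 0.3500] → [0.3645, 0.1399, -0.1070, 0.3584, -0.9336, 0.0000]
J3: z=[-0.8594, -0.3299, 0.3907] o=[-0.3504, -0.1345, -0.1103] → [0.0829, 0.1376, 0.2986, -0.8594, -0.3299, 0.3907]
J4: z=[0.0045, 0.7592, 0.6509] o=[-0.1408, -0.3646, 0.1566] → [-0.1229, -0.0062, 0.0081, 0.0045, 0.7592, 0.6509]
J5: z=[0.9966, 0.0505, -0.0659] o=[-0.1126, -0.5852, 0.4138] → [-0.0111, 0.4552, 0.1809, 0.9966, 0.0505, -0.0659]
q̇ = J⁺·V = [-0.5390, 0.9540, 0.6250, -0.5710, -0.1010]

-0.5390 0.9540 0.6250 -0.5710 -0.1010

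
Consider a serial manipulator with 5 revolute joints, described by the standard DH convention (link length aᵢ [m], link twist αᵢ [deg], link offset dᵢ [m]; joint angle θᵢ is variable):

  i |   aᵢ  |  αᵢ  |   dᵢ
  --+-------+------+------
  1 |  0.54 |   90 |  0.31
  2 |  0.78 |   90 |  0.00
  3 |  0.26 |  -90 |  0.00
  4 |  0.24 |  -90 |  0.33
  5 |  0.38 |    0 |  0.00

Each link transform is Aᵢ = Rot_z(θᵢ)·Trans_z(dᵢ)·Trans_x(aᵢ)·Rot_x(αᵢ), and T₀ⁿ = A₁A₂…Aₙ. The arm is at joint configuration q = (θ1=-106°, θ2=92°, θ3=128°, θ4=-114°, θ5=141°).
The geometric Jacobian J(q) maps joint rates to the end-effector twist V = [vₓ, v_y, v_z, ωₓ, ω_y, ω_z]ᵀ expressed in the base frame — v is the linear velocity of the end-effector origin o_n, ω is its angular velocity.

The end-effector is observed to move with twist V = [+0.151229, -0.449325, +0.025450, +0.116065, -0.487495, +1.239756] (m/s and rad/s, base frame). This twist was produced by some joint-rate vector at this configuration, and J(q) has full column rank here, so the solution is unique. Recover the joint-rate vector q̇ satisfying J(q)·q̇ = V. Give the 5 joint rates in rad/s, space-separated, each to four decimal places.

o_n = [-0.2900, -0.4067, 0.8424]
J₁: ẑ×o_n = [0.4067, -0.2900, 0.0000], ω = ẑ
J2: z=[-0.9613, 0.2756, 0.0000] o=[-0.1488, -0.5191, 0.3100] → [0.1467, 0.5118, -0.0692, -0.9613, 0.2756, 0.0000]
J3: z=[-0.2755, -0.9607, 0.0349] o=[-0.1413, -0.4929, 1.0895] → [0.2344, -0.0733, -0.1666, -0.2755, -0.9607, 0.0349]
J4: z=[0.5842, -0.1961, -0.7875] o=[-0.3398, -0.4418, 0.9296] → [0.0448, 0.0117, 0.0303, 0.5842, -0.1961, -0.7875]
J5: z=[-0.8095, -0.2112, -0.5479] o=[-0.1329, -0.7364, 0.7374] → [0.1585, 0.1711, -0.3000, -0.8095, -0.2112, -0.5479]
q̇ = J⁺·V = [0.3970, -0.4040, 0.6370, -0.7490, -0.4210]

0.3970 -0.4040 0.6370 -0.7490 -0.4210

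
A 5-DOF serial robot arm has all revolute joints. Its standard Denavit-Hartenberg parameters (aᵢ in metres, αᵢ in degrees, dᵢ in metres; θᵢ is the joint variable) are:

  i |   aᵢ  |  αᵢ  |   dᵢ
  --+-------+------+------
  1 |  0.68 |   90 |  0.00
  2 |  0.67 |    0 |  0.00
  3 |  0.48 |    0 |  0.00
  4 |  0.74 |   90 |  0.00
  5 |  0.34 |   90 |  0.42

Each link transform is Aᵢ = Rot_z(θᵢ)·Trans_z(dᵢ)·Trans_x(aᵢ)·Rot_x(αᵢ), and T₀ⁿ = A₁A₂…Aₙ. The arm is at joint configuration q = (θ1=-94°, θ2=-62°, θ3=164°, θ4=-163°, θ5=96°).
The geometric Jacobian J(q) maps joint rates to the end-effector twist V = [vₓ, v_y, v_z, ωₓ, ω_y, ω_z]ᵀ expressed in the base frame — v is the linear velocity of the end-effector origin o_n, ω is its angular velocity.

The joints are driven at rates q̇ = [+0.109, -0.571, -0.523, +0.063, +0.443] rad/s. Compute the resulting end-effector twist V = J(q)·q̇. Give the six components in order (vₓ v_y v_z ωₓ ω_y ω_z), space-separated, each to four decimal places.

0.1594 0.6957 0.0872 1.0555 0.3146 -0.1058

o_n = [-0.3979, -0.8432, -0.9418]
J₁: ẑ×o_n = [0.8432, -0.3979, 0.0000], ω = ẑ
J2: z=[-0.9976, 0.0698, 0.0000] o=[-0.0474, -0.6783, 0.0000] → [-0.0657, -0.9395, 0.1889, -0.9976, 0.0698, 0.0000]
J3: z=[-0.9976, 0.0698, 0.0000] o=[-0.0694, -0.9921, -0.5916] → [-0.0244, -0.3494, -0.1256, -0.9976, 0.0698, 0.0000]
J4: z=[-0.9976, 0.0698, 0.0000] o=[-0.0624, -0.8926, -0.1221] → [-0.0572, -0.8178, -0.0258, -0.9976, 0.0698, 0.0000]
J5: z=[0.0610, 0.8725, -0.4848] o=[-0.0874, -1.2505, -0.7693] → [0.0469, 0.1611, 0.2957, 0.0610, 0.8725, -0.4848]
V = J·q̇ = [0.1594, 0.6957, 0.0872, 1.0555, 0.3146, -0.1058]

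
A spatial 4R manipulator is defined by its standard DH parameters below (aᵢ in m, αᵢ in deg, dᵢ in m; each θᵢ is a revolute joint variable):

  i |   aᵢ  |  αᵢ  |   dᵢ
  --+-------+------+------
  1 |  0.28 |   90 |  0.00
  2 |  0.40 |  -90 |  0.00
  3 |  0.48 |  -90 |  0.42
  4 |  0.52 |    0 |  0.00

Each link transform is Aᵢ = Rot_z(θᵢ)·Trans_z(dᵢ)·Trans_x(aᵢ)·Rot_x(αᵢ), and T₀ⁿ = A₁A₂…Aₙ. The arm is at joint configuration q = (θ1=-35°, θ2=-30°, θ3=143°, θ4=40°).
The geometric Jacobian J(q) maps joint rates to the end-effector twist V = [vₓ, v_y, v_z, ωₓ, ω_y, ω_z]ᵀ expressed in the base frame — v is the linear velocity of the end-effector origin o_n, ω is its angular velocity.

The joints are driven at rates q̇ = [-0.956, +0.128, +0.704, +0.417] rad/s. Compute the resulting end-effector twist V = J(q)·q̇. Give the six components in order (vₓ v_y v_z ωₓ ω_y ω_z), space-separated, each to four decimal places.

o_n = [0.3538, 0.3976, 0.2250]
J₁: ẑ×o_n = [-0.3976, 0.3538, 0.0000], ω = ẑ
J2: z=[-0.5736, -0.8192, 0.0000] o=[0.2294, -0.1606, 0.0000] → [-0.1843, 0.1291, -0.2182, -0.5736, -0.8192, 0.0000]
J3: z=[0.4096, -0.2868, 0.8660] o=[0.5131, -0.3593, -0.2000] → [-0.7773, -0.3120, 0.2643, 0.4096, -0.2868, 0.8660]
J4: z=[-0.8850, -0.3553, 0.3009] o=[0.5789, -0.0527, 0.3554] → [-0.0892, -0.1831, -0.4784, -0.8850, -0.3553, 0.3009]
V = J·q̇ = [-0.2279, -0.6178, -0.0414, -0.1541, -0.4549, -0.2208]

-0.2279 -0.6178 -0.0414 -0.1541 -0.4549 -0.2208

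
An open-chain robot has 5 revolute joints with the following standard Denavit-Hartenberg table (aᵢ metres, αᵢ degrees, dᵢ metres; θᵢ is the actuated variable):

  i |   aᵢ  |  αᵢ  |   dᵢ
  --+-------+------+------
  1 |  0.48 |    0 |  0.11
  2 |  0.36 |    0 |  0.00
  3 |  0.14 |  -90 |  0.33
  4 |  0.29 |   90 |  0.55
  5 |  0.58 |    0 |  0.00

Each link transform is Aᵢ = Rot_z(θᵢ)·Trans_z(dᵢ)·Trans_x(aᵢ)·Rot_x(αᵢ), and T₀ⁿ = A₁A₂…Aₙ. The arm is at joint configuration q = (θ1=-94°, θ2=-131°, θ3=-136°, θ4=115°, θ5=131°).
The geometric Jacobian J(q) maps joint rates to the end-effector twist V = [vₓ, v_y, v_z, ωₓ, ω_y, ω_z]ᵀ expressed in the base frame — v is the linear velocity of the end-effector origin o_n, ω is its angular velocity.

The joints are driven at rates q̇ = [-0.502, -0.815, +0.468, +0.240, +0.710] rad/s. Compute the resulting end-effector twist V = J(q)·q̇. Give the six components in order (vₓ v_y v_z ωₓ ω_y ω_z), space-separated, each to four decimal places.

1.0770 -0.0866 0.2725 0.6476 0.2287 -1.1491

o_n = [-0.0926, 0.7602, 0.5220]
J₁: ẑ×o_n = [-0.7602, -0.0926, 0.0000], ω = ẑ
J2: z=[0.0000, 0.0000, 1.0000] o=[-0.0335, -0.4788, 0.1100] → [-1.2390, -0.0591, 0.0000, 0.0000, 0.0000, 1.0000]
J3: z=[0.0000, 0.0000, 1.0000] o=[-0.2880, -0.2243, 0.1100] → [-0.9845, 0.1955, 0.0000, 0.0000, 0.0000, 1.0000]
J4: z=[0.0175, 0.9998, 0.0000] o=[-0.1481, -0.2267, 0.4400] → [0.0820, -0.0014, -0.0383, 0.0175, 0.9998, 0.0000]
J5: z=[0.9062, -0.0158, -0.4226] o=[-0.2610, 0.3253, 0.1772] → [0.1783, -0.3837, 0.3967, 0.9062, -0.0158, -0.4226]
V = J·q̇ = [1.0770, -0.0866, 0.2725, 0.6476, 0.2287, -1.1491]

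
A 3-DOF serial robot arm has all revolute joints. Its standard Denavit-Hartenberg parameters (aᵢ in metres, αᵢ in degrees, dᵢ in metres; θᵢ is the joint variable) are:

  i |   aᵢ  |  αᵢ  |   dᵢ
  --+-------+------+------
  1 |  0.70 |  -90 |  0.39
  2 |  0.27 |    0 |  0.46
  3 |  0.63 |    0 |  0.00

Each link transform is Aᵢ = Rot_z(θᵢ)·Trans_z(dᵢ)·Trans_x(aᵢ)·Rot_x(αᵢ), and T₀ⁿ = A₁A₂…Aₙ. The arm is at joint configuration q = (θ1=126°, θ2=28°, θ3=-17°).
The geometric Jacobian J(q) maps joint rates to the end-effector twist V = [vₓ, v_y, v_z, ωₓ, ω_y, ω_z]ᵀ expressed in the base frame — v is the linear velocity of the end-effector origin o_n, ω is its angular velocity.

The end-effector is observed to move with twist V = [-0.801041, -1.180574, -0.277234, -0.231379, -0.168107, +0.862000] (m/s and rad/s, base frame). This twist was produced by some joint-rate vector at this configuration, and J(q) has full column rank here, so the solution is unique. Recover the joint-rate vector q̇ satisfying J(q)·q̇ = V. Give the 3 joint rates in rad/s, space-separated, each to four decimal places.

o_n = [-1.2872, 0.9891, 0.1430]
J₁: ẑ×o_n = [-0.9891, -1.2872, 0.0000], ω = ẑ
J2: z=[-0.8090, -0.5878, 0.0000] o=[-0.4114, 0.5663, 0.3900] → [0.1452, -0.1998, -0.8568, -0.8090, -0.5878, 0.0000]
J3: z=[-0.8090, -0.5878, 0.0000] o=[-0.9237, 0.4888, 0.2632] → [0.0707, -0.0973, -0.6184, -0.8090, -0.5878, 0.0000]
q̇ = J⁺·V = [0.8620, 0.4210, -0.1350]

0.8620 0.4210 -0.1350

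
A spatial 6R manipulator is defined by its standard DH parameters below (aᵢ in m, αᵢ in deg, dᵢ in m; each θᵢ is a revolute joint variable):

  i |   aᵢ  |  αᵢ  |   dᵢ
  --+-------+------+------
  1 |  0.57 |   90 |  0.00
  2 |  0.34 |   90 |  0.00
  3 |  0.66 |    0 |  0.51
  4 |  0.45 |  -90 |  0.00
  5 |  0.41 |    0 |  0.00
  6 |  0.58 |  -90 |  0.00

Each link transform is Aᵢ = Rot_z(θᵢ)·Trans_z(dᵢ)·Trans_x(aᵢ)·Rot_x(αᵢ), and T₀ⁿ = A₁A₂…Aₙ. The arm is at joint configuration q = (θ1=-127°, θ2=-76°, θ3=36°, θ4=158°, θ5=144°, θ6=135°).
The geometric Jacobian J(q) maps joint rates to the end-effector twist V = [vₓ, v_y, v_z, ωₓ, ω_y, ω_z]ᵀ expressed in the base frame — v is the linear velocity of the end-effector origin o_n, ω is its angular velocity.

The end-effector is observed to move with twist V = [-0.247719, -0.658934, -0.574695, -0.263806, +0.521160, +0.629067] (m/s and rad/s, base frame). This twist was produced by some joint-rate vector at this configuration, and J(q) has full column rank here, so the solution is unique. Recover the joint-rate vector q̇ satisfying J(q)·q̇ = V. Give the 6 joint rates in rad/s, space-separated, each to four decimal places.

0.6960 0.5350 -0.4020 0.6680 0.2160 -0.2050

o_n = [-0.2186, 0.2705, -0.8549]
J₁: ẑ×o_n = [-0.2705, -0.2186, 0.0000], ω = ẑ
J2: z=[-0.7986, 0.6018, 0.0000] o=[-0.3430, -0.4552, 0.0000] → [-0.5145, -0.6827, -0.6545, -0.7986, 0.6018, 0.0000]
J3: z=[0.5839, 0.7749, -0.2419] o=[-0.3925, -0.5209, -0.3299] → [-0.2153, 0.2645, 0.3273, 0.5839, 0.7749, -0.2419]
J4: z=[0.5839, 0.7749, -0.2419] o=[-0.4823, 0.0046, -0.9714] → [0.1546, -0.1318, -0.0491, 0.5839, 0.7749, -0.2419]
J5: z=[0.7397, -0.6307, -0.2347] o=[-0.3318, 0.0234, -0.5477] → [0.2517, 0.2006, 0.2541, 0.7397, -0.6307, -0.2347]
J6: z=[0.7397, -0.6307, -0.2347] o=[-0.5834, -0.1772, -0.8017] → [0.1386, -0.0463, 0.5613, 0.7397, -0.6307, -0.2347]
q̇ = J⁺·V = [0.6960, 0.5350, -0.4020, 0.6680, 0.2160, -0.2050]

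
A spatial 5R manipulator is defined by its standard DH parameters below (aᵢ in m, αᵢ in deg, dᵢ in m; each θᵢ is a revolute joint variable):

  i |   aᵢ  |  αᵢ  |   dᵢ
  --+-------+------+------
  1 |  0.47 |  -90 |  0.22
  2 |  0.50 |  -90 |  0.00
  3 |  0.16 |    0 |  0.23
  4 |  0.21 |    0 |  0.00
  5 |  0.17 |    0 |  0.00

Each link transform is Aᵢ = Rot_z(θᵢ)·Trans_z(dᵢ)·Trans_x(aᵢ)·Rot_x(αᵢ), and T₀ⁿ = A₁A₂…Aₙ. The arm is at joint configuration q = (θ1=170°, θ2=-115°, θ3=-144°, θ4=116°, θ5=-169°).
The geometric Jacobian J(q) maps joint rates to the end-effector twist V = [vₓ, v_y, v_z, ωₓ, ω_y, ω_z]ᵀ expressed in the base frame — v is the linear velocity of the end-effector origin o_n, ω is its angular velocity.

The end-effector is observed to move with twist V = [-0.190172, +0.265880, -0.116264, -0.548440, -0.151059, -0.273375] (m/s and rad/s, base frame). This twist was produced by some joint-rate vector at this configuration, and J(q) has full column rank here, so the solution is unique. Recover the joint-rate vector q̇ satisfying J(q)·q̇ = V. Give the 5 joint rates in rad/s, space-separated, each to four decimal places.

o_n = [-0.5292, -0.0518, 0.6737]
J₁: ẑ×o_n = [0.0518, -0.5292, 0.0000], ω = ẑ
J2: z=[-0.1736, -0.9848, 0.0000] o=[-0.4629, 0.0816, 0.2200] → [-0.4469, 0.0788, -0.0422, -0.1736, -0.9848, 0.0000]
J3: z=[-0.8925, 0.1574, 0.4226] o=[-0.2548, 0.0449, 0.6732] → [0.0410, -0.1155, 0.1295, -0.8925, 0.1574, 0.4226]
J4: z=[-0.8925, 0.1574, 0.4226] o=[-0.5302, -0.0020, 0.6530] → [0.0243, 0.0189, 0.0443, -0.8925, 0.1574, 0.4226]
J5: z=[-0.8925, 0.1574, 0.4226] o=[-0.4702, -0.1127, 0.8211] → [-0.0489, -0.1565, -0.0450, -0.8925, 0.1574, 0.4226]
q̇ = J⁺·V = [-0.5130, 0.2440, -0.7350, 0.5360, 0.7660]

-0.5130 0.2440 -0.7350 0.5360 0.7660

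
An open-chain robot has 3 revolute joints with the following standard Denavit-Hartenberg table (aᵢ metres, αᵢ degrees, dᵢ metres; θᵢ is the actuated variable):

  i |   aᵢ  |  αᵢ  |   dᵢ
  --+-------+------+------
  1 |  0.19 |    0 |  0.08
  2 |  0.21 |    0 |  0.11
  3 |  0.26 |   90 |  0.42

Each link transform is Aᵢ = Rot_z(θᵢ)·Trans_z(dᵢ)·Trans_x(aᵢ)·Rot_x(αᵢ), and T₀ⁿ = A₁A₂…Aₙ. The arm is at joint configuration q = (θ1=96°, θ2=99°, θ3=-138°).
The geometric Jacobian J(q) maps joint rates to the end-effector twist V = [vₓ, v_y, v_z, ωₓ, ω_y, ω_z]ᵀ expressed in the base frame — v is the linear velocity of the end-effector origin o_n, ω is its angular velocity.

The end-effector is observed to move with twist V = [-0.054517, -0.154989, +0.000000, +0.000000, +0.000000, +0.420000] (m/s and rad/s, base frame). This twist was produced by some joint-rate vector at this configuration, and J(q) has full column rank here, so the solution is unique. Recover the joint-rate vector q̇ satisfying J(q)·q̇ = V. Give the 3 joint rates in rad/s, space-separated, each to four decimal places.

o_n = [-0.0811, 0.3527, 0.6100]
J₁: ẑ×o_n = [-0.3527, -0.0811, 0.0000], ω = ẑ
J2: z=[0.0000, 0.0000, 1.0000] o=[-0.0199, 0.1890, 0.0800] → [-0.1637, -0.0612, 0.0000, 0.0000, 0.0000, 1.0000]
J3: z=[0.0000, 0.0000, 1.0000] o=[-0.2227, 0.1346, 0.1900] → [-0.2181, 0.1416, 0.0000, 0.0000, 0.0000, 1.0000]
q̇ = J⁺·V = [0.1050, 0.9420, -0.6270]

0.1050 0.9420 -0.6270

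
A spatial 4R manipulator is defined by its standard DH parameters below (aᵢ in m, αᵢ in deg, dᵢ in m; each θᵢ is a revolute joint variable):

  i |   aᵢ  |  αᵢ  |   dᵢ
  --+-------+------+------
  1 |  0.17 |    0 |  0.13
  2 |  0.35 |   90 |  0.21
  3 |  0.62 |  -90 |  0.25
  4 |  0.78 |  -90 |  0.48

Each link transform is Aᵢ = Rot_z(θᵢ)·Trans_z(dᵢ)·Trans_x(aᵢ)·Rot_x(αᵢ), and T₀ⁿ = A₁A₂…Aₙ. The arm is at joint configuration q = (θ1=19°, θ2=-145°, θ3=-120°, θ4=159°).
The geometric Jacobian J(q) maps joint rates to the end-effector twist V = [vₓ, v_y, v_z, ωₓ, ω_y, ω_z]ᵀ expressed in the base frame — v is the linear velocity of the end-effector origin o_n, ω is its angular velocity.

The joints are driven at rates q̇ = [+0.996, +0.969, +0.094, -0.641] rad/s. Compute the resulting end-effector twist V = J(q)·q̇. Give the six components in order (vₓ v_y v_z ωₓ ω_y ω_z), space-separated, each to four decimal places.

o_n = [-0.2972, -0.6252, 0.1937]
J₁: ẑ×o_n = [0.6252, -0.2972, 0.0000], ω = ẑ
J2: z=[0.0000, 0.0000, 1.0000] o=[0.1607, 0.0553, 0.1300] → [0.6806, -0.4580, 0.0000, 0.0000, 0.0000, 1.0000]
J3: z=[-0.8090, 0.5878, 0.0000] o=[-0.0450, -0.2278, 0.3400] → [-0.0860, -0.1184, 0.4698, -0.8090, 0.5878, 0.0000]
J4: z=[-0.5090, -0.7006, -0.5000] o=[-0.0650, 0.1699, -0.1969] → [-0.6713, 0.3149, 0.2421, -0.5090, -0.7006, -0.5000]
V = J·q̇ = [1.7044, -0.9528, -0.1110, 0.2502, 0.5044, 2.2855]

1.7044 -0.9528 -0.1110 0.2502 0.5044 2.2855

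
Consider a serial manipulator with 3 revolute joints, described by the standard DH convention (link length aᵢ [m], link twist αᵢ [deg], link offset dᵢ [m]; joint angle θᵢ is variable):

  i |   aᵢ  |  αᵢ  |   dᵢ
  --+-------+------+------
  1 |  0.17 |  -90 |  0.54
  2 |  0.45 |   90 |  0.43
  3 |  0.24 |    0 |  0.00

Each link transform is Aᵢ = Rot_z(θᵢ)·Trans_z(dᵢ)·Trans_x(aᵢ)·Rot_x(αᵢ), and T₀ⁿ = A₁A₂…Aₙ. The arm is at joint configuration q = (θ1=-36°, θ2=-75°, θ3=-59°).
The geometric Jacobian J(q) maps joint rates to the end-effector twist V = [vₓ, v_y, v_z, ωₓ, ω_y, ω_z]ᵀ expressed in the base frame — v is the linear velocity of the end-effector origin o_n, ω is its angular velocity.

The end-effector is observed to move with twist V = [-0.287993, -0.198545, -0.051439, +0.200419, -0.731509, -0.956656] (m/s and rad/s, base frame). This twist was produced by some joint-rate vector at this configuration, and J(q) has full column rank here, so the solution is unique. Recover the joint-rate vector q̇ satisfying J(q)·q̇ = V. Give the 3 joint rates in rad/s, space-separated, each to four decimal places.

-0.7980 -0.4740 -0.6130

o_n = [0.3895, -0.0057, 1.0941]
J₁: ẑ×o_n = [0.0057, 0.3895, -0.0000], ω = ẑ
J2: z=[0.5878, 0.8090, 0.0000] o=[0.1375, -0.0999, 0.5400] → [0.4482, -0.3257, -0.1485, 0.5878, 0.8090, 0.0000]
J3: z=[-0.7815, 0.5678, 0.2588] o=[0.4845, 0.1795, 0.9747] → [0.1157, 0.0687, 0.1987, -0.7815, 0.5678, 0.2588]
q̇ = J⁺·V = [-0.7980, -0.4740, -0.6130]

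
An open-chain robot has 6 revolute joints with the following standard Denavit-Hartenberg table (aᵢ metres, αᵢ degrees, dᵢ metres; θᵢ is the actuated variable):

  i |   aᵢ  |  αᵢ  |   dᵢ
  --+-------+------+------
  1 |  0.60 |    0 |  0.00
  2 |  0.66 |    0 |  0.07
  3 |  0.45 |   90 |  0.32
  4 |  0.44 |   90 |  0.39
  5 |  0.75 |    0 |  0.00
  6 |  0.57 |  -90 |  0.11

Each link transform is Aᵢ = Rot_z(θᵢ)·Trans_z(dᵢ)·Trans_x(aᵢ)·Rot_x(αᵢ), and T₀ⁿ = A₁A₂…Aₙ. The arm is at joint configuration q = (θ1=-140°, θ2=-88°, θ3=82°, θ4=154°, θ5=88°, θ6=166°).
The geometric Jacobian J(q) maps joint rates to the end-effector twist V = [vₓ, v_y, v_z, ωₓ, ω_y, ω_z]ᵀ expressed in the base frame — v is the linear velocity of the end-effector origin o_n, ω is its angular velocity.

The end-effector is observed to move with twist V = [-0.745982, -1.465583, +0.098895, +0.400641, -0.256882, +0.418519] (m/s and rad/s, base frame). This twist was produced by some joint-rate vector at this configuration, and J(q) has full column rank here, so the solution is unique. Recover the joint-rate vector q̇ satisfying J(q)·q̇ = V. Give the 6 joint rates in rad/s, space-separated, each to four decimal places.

o_n = [-1.4148, 0.4720, 0.6244]
J₁: ẑ×o_n = [-0.4720, -1.4148, 0.0000], ω = ẑ
J2: z=[0.0000, 0.0000, 1.0000] o=[-0.4596, -0.3857, 0.0000] → [-0.8577, -0.9552, 0.0000, 0.0000, 0.0000, 1.0000]
J3: z=[0.0000, 0.0000, 1.0000] o=[-0.9013, 0.1048, 0.0700] → [-0.3672, -0.5136, 0.0000, 0.0000, 0.0000, 1.0000]
J4: z=[-0.5592, 0.8290, 0.0000] o=[-1.2743, -0.1468, 0.3900] → [0.1943, 0.1310, -0.2296, -0.5592, 0.8290, 0.0000]
J5: z=[-0.3634, -0.2451, 0.8988] o=[-1.1645, 0.3976, 0.5829] → [-0.0770, -0.2099, -0.0884, -0.3634, -0.2451, 0.8988]
J6: z=[-0.3634, -0.2451, 0.8988] o=[-1.5642, 1.0322, 0.5944] → [0.4961, 0.1451, 0.2402, -0.3634, -0.2451, 0.8988]
q̇ = J⁺·V = [0.9240, 0.4750, -0.5940, -0.4370, -0.3100, -0.1200]

0.9240 0.4750 -0.5940 -0.4370 -0.3100 -0.1200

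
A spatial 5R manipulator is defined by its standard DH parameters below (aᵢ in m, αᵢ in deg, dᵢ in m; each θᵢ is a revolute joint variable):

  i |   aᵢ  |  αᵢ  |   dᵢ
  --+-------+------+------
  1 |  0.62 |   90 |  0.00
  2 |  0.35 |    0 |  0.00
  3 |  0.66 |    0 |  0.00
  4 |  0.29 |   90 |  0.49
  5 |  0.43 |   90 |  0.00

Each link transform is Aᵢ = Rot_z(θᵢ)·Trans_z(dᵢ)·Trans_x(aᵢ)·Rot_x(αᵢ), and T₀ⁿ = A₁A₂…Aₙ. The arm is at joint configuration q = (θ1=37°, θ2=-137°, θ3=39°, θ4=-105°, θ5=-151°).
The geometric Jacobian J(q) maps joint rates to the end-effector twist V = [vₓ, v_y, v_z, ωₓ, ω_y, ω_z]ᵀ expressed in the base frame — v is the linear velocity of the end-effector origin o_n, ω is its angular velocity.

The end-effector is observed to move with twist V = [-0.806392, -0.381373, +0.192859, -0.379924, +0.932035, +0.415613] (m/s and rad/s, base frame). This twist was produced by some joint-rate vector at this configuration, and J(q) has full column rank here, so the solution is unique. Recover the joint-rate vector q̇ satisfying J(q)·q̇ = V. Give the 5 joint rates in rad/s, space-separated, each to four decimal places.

o_n = [0.4501, -0.0134, -0.9259]
J₁: ẑ×o_n = [0.0134, 0.4501, -0.0000], ω = ẑ
J2: z=[0.6018, -0.7986, 0.0000] o=[0.4952, 0.3731, 0.0000] → [0.7395, 0.5572, -0.2686, 0.6018, -0.7986, 0.0000]
J3: z=[0.6018, -0.7986, 0.0000] o=[0.2907, 0.2191, -0.2387] → [0.5488, 0.4136, -0.0126, 0.6018, -0.7986, 0.0000]
J4: z=[0.6018, -0.7986, 0.0000] o=[0.2174, 0.1638, -0.8923] → [0.0269, 0.0202, 0.0792, 0.6018, -0.7986, 0.0000]
J5: z=[0.3121, 0.2351, 0.9205] o=[0.2991, -0.3882, -0.7790] → [-0.3796, 0.1849, 0.0815, 0.3121, 0.2351, 0.9205]
q̇ = J⁺·V = [-0.1910, -0.5550, -0.2530, -0.1650, 0.6590]

-0.1910 -0.5550 -0.2530 -0.1650 0.6590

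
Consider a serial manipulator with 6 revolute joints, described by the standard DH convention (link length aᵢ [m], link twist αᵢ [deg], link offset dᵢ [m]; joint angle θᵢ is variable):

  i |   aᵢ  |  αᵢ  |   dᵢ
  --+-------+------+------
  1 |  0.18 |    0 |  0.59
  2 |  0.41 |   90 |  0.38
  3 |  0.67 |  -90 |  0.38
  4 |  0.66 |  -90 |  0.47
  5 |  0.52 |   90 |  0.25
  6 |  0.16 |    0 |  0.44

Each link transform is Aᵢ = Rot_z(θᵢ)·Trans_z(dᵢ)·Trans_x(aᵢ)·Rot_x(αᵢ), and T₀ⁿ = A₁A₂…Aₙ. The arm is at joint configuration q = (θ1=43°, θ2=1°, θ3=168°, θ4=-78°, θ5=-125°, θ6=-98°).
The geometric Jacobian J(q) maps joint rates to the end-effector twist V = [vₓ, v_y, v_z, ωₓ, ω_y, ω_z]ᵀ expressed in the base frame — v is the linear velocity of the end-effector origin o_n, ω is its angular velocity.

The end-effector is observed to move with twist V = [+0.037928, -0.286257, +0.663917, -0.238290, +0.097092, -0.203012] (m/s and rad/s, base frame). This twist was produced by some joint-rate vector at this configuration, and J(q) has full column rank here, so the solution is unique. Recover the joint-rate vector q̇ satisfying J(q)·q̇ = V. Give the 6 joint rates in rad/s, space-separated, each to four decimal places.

-0.5240 0.8070 -0.6280 0.2280 -0.0810 -0.4690

o_n = [0.0569, -0.4704, 0.5169]
J₁: ẑ×o_n = [0.4704, 0.0569, -0.0000], ω = ẑ
J2: z=[0.0000, 0.0000, 1.0000] o=[0.1316, 0.1228, 0.5900] → [0.5932, -0.0748, 0.0000, 0.0000, 0.0000, 1.0000]
J3: z=[0.6947, -0.7193, 0.0000] o=[0.4266, 0.4076, 0.9700] → [0.3260, 0.3148, -0.8758, 0.6947, -0.7193, 0.0000]
J4: z=[-0.1496, -0.1444, -0.9781] o=[0.2191, -0.3210, 1.1093] → [-0.0605, 0.0701, -0.0011, -0.1496, -0.1444, -0.9781]
J5: z=[-0.8327, -0.5151, 0.2034] o=[0.5007, -0.9465, 0.6781] → [-0.0138, -0.2245, -0.6251, -0.8327, -0.5151, 0.2034]
J6: z=[-0.3510, 0.7749, 0.5256] o=[0.0698, -0.8848, 0.2994] → [-0.0493, 0.0695, -0.1354, -0.3510, 0.7749, 0.5256]
q̇ = J⁺·V = [-0.5240, 0.8070, -0.6280, 0.2280, -0.0810, -0.4690]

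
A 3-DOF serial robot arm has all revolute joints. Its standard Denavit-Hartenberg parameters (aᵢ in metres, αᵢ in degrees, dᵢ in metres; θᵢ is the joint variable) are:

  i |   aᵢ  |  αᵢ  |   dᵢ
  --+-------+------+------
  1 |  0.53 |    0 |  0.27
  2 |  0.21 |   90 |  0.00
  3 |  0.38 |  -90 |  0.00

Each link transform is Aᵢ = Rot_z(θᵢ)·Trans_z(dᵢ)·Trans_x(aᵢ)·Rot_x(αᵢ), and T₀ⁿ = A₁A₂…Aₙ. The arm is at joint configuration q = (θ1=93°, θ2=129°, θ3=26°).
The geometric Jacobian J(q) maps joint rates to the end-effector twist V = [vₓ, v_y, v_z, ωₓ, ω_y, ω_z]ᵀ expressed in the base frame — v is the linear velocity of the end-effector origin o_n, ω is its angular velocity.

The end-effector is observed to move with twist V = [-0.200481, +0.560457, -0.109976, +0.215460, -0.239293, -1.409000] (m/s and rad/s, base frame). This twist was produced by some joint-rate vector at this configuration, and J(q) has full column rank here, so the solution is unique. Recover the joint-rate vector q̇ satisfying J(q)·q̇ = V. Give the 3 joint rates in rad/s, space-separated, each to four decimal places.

o_n = [-0.4376, 0.1602, 0.4366]
J₁: ẑ×o_n = [-0.1602, -0.4376, 0.0000], ω = ẑ
J2: z=[0.0000, 0.0000, 1.0000] o=[-0.0277, 0.5293, 0.2700] → [0.3691, -0.4099, 0.0000, 0.0000, 0.0000, 1.0000]
J3: z=[-0.6691, 0.7431, 0.0000] o=[-0.1838, 0.3888, 0.2700] → [0.1238, 0.1115, 0.3415, -0.6691, 0.7431, 0.0000]
q̇ = J⁺·V = [-0.6790, -0.7300, -0.3220]

-0.6790 -0.7300 -0.3220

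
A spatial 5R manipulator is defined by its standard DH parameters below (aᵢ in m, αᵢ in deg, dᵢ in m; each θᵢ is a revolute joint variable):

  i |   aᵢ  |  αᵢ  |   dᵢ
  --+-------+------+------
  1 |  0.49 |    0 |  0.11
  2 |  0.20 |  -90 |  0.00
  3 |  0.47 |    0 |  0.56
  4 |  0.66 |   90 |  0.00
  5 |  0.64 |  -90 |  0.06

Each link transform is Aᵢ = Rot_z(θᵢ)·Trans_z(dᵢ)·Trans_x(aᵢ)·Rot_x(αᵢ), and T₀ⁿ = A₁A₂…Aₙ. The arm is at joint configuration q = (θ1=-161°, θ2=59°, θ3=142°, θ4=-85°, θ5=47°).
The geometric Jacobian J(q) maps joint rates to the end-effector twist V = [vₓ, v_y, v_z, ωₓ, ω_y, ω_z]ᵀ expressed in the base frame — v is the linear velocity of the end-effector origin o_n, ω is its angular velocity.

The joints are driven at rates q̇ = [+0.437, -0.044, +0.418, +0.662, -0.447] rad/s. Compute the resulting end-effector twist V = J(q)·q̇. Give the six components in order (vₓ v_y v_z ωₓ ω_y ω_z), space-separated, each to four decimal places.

o_n = [0.4431, -0.8400, -1.0663]
J₁: ẑ×o_n = [0.8400, 0.4431, -0.0000], ω = ẑ
J2: z=[0.0000, 0.0000, 1.0000] o=[-0.4633, -0.1595, 0.1100] → [0.6805, 0.9064, -0.0000, 0.0000, 0.0000, 1.0000]
J3: z=[0.9781, -0.2079, 0.0000] o=[-0.5049, -0.3552, 0.1100] → [0.2446, 1.1506, -0.2771, 0.9781, -0.2079, 0.0000]
J4: z=[0.9781, -0.2079, 0.0000] o=[0.1199, -0.1093, -0.1794] → [0.1844, 0.8675, -0.6475, 0.9781, -0.2079, 0.0000]
J5: z=[-0.1744, -0.8203, 0.5446] o=[0.0451, -0.4609, -0.7329] → [0.4799, 0.1586, 0.3926, -0.1744, -0.8203, 0.5446]
V = J·q̇ = [0.3469, 1.1381, -0.7200, 1.1343, 0.1421, 0.1495]

0.3469 1.1381 -0.7200 1.1343 0.1421 0.1495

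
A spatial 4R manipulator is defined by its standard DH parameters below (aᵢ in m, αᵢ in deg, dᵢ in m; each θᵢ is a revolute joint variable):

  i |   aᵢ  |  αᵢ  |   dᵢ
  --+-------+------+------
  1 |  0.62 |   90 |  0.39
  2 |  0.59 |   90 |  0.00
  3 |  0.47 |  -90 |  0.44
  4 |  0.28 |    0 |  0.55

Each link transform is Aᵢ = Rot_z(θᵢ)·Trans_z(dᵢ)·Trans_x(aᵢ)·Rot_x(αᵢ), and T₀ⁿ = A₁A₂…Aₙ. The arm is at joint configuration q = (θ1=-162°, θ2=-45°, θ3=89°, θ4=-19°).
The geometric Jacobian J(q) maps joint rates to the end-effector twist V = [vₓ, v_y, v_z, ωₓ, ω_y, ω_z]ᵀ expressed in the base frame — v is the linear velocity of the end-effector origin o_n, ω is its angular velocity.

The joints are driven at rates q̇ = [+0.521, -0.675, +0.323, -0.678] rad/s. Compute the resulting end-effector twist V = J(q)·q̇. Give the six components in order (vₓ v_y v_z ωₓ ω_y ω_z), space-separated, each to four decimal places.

o_n = [-0.4980, 0.6207, -0.0230]
J₁: ẑ×o_n = [-0.6207, -0.4980, 0.0000], ω = ẑ
J2: z=[-0.3090, 0.9511, 0.0000] o=[-0.5897, -0.1916, 0.3900] → [-0.3928, -0.1276, -0.3382, -0.3090, 0.9511, 0.0000]
J3: z=[0.6725, 0.2185, -0.7071] o=[-0.9864, -0.3205, -0.0272] → [0.6665, -0.3482, 0.5263, 0.6725, 0.2185, -0.7071]
J4: z=[0.6670, 0.2351, 0.7070] o=[-0.8413, 0.2208, -0.3441] → [-0.2073, 0.0285, 0.1861, 0.6670, 0.2351, 0.7070]
V = J·q̇ = [0.2975, -0.3051, 0.2721, -0.0264, -0.7308, -0.1867]

0.2975 -0.3051 0.2721 -0.0264 -0.7308 -0.1867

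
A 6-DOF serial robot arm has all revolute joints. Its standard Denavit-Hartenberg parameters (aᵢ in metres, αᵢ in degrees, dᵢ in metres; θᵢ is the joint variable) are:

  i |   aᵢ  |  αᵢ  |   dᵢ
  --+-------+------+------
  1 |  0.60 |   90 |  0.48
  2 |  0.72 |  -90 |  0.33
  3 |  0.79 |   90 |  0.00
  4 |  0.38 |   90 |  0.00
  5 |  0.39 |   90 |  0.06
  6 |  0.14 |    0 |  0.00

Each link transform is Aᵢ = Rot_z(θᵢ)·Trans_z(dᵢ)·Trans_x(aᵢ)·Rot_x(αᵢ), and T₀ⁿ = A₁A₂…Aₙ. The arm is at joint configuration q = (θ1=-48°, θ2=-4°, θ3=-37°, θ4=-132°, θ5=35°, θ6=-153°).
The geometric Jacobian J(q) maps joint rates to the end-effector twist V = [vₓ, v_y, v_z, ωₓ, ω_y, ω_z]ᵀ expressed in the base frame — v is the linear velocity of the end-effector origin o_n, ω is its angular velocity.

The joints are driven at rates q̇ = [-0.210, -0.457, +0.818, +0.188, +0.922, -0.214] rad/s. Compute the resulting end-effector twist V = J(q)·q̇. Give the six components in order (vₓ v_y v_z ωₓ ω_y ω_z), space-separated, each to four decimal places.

-0.3326 -0.2110 -0.3813 -0.0025 0.7945 1.3613

o_n = [0.4983, -1.5817, -0.0309]
J₁: ẑ×o_n = [1.5817, 0.4983, -0.0000], ω = ẑ
J2: z=[-0.7431, -0.6691, 0.0000] o=[0.4015, -0.4459, 0.4800] → [0.3419, -0.3797, 0.9089, -0.7431, -0.6691, 0.0000]
J3: z=[0.0467, -0.0518, 0.9976] o=[0.6368, -1.2005, 0.4298] → [0.4042, -0.1167, -0.0250, 0.0467, -0.0518, 0.9976]
J4: z=[-0.9952, -0.0882, 0.0420] o=[0.7047, -1.9863, 0.3858] → [0.0198, -0.4233, -0.4209, -0.9952, -0.0882, 0.0420]
J5: z=[-0.0326, 0.7046, 0.7089] o=[0.6697, -1.7187, 0.1182] → [-0.2022, -0.1263, 0.1162, -0.0326, 0.7046, 0.7089]
J6: z=[0.7624, 0.4762, -0.4382] o=[0.4156, -1.4713, -0.0548] → [-0.0370, -0.0544, -0.1236, 0.7624, 0.4762, -0.4382]
V = J·q̇ = [-0.3326, -0.2110, -0.3813, -0.0025, 0.7945, 1.3613]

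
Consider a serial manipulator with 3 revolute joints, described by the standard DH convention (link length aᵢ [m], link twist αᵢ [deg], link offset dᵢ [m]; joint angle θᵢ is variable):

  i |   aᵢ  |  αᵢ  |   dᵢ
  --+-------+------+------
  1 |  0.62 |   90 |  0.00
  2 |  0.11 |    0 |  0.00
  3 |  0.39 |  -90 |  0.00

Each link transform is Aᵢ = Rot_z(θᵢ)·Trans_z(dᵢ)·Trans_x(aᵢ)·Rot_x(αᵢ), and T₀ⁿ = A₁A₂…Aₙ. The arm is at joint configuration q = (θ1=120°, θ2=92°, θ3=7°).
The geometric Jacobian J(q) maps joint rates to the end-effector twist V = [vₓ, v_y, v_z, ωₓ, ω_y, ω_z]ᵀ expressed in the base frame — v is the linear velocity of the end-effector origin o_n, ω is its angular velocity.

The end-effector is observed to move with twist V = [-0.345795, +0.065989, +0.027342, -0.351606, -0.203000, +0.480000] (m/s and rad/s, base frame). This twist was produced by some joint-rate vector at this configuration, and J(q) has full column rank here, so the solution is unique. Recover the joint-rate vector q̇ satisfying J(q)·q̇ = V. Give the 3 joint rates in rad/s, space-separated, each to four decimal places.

o_n = [-0.2776, 0.4808, 0.4951]
J₁: ẑ×o_n = [-0.4808, -0.2776, 0.0000], ω = ẑ
J2: z=[0.8660, 0.5000, 0.0000] o=[-0.3100, 0.5369, 0.0000] → [0.2476, -0.4288, -0.0648, 0.8660, 0.5000, 0.0000]
J3: z=[0.8660, 0.5000, 0.0000] o=[-0.3081, 0.5336, 0.1099] → [0.1926, -0.3336, -0.0610, 0.8660, 0.5000, 0.0000]
q̇ = J⁺·V = [0.4800, -0.6700, 0.2640]

0.4800 -0.6700 0.2640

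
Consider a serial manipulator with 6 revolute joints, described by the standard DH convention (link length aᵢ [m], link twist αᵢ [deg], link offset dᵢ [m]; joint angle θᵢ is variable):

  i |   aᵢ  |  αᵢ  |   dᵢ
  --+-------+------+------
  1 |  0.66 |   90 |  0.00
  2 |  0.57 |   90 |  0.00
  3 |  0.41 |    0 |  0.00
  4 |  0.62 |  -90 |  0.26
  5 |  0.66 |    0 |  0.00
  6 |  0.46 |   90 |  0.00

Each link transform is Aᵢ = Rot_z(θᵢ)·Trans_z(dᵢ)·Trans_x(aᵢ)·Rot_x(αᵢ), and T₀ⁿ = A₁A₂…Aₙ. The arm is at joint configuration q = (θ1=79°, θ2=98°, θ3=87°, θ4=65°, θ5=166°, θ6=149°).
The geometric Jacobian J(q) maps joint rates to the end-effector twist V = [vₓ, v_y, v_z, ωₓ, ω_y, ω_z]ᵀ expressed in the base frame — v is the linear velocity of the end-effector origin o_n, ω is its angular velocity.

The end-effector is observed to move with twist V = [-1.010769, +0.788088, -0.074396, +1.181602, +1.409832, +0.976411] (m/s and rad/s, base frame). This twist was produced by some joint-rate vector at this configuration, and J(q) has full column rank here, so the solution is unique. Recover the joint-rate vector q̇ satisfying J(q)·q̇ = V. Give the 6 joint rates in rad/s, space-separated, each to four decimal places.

0.6080 0.6260 0.7300 0.9150 0.5250 -0.8250

o_n = [0.7402, 0.9121, 0.3784]
J₁: ẑ×o_n = [-0.9121, 0.7402, 0.0000], ω = ẑ
J2: z=[0.9816, -0.1908, 0.0000] o=[0.1259, 0.6479, 0.0000] → [-0.0722, -0.3714, 0.3766, 0.9816, -0.1908, 0.0000]
J3: z=[0.1890, 0.9721, 0.1392] o=[0.1108, 0.5700, 0.5645] → [-0.2285, 0.1228, -0.5472, 0.1890, 0.9721, 0.1392]
J4: z=[0.1890, 0.9721, 0.1392] o=[0.5121, 0.4889, 0.5857] → [-0.2604, 0.0709, -0.1417, 0.1890, 0.9721, 0.1392]
J5: z=[-0.8543, 0.2326, -0.4649] o=[0.8615, 0.7609, 0.0798] → [0.1397, 0.3115, -0.1009, -0.8543, 0.2326, -0.4649]
J6: z=[-0.8543, 0.2326, -0.4649] o=[0.5212, 0.5858, 0.6175] → [0.0961, -0.3061, -0.3297, -0.8543, 0.2326, -0.4649]
q̇ = J⁺·V = [0.6080, 0.6260, 0.7300, 0.9150, 0.5250, -0.8250]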